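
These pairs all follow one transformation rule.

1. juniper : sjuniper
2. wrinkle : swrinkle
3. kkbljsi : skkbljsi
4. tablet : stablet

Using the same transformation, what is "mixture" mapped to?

smixture

Looking at the pairs, the operation is to prepend "s".
Applying that to "mixture" gives "smixture".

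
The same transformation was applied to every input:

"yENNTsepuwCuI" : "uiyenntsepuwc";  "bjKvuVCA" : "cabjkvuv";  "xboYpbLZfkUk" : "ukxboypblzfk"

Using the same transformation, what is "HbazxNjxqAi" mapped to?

aihbazxnjxq

What's happening: move the last 2 characters to the front (rotate right by 2), then convert every letter to lowercase.
On "HbazxNjxqAi" that produces "aihbazxnjxq".
(Check on "bjKvuVCA": → "CAbjKvuV" → "cabjkvuv" ✓)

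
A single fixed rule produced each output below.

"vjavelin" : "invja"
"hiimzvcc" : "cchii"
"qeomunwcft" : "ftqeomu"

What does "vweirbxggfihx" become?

The rule is to move the last 2 characters to the front (rotate right by 2), then delete the last 3 characters.
Working it through for "vweirbxggfihx": intermediate "hxvweirbxggfi", final "hxvweirbxg".

hxvweirbxg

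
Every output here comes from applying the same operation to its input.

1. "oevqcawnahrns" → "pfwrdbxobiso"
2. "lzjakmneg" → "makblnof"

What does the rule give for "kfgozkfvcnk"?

lghpalgwdo

Each output is the input with this applied: delete the last character, then shift every letter 1 place forward in the alphabet (wrapping around).
"kfgozkfvcnk" → "kfgozkfvcn" → "lghpalgwdo".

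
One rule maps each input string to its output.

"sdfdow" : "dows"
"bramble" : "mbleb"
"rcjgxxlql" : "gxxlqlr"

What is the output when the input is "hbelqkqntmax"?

lqkqntmaxh

The rule is to move the first 3 characters to the end (rotate left by 3), then delete the last 2 characters.
On "hbelqkqntmax": the first step gives "lqkqntmaxhbe", and the second then gives "lqkqntmaxh".
(Check on "rcjgxxlql": → "gxxlqlrcj" → "gxxlqlr" ✓)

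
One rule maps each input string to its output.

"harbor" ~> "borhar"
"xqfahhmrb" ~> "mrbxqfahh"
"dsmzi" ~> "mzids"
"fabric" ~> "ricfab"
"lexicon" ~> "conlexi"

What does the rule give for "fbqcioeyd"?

The pattern: move the last 3 characters to the front (rotate right by 3).
Applying that to "fbqcioeyd" gives "eydfbqcio".

eydfbqcio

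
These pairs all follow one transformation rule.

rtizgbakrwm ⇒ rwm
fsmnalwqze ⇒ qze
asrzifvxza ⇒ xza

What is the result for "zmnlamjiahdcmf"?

cmf

The transformation: keep only the last 3 characters.
Doing the same to "zmnlamjiahdcmf": "cmf".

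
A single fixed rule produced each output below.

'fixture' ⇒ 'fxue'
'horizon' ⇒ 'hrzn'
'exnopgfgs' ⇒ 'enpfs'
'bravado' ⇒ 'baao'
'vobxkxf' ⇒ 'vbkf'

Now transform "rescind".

rsid

The transformation: keep every other character starting from the first (positions 1st, 3rd, 5th, ...).
Applying that to "rescind" gives "rsid".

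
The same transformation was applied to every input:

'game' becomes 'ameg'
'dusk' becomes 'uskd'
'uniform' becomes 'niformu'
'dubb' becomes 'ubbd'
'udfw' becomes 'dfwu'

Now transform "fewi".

Rule — move the first character to the end.
Applying that to "fewi" gives "ewif".

ewif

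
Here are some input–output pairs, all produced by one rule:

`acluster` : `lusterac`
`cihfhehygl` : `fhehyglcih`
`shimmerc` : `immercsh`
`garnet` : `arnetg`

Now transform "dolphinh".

The transformation: move the last 2 characters to the front (rotate right by 2), then swap the front and back halves of the string.
So "dolphinh" becomes "lphinhdo".

lphinhdo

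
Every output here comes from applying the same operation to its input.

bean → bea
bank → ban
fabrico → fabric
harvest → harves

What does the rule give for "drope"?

Looking at the pairs, the operation is to delete the last character.
"drope" → "drop".

drop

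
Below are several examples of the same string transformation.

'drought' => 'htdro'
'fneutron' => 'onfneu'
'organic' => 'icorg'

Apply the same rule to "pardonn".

Rule — move the last 2 characters to the front (rotate right by 2), then delete the last 2 characters.
For "pardonn", step one produces "nnpardo"; step two turns that into "nnpar".

nnpar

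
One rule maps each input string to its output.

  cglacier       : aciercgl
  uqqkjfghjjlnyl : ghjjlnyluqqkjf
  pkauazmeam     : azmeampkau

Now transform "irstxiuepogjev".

Rule — swap the front and back halves of the string, then move the last character to the front.
So "irstxiuepogjev" becomes "uepogjevirstxi".

uepogjevirstxi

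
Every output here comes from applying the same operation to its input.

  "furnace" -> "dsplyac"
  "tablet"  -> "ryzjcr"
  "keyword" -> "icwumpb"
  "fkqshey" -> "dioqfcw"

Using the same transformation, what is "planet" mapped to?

njylcr

What's happening: shift every letter 2 places backward in the alphabet (wrapping around).
On "planet" that produces "njylcr".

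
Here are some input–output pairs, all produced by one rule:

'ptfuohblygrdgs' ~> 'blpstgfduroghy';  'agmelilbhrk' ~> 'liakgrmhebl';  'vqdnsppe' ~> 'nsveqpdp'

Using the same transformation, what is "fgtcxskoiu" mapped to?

xsfugitock

The transformation: take characters alternately from the front and the back (1st, last, 2nd, 2nd-last, ...), then move the last 2 characters to the front (rotate right by 2).
Starting from "fgtcxskoiu": after the first operation, "fugitockxs"; after the second, "xsfugitock".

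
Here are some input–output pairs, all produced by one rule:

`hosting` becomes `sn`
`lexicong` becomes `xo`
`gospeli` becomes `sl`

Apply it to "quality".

at

Rule — keep one character in every 3, starting at position 3 (positions 3rd, 6th, 9th, ...).
"quality" → "at".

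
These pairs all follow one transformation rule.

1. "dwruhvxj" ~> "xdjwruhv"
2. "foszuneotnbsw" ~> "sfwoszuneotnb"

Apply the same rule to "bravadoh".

obhravad

The transformation: swap the first and last characters, then move the last 2 characters to the front (rotate right by 2).
Starting from "bravadoh": after the first operation, "hravadob"; after the second, "obhravad".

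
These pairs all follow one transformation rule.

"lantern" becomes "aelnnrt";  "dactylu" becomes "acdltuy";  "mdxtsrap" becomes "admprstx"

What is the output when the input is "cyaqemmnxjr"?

acejmmnqrxy

Rule — sort the characters into alphabetical order.
So "cyaqemmnxjr" becomes "acejmmnqrxy".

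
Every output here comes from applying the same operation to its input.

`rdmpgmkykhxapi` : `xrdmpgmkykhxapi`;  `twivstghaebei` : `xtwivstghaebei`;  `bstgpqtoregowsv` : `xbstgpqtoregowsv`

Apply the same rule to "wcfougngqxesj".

xwcfougngqxesj

Rule — prepend "x".
Applying that to "wcfougngqxesj" gives "xwcfougngqxesj".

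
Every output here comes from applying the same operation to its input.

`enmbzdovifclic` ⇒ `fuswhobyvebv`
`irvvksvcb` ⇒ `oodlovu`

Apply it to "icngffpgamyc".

gzyyiztfrv

Rule — delete the first 2 characters, then shift every letter 7 places backward in the alphabet (wrapping around).
Starting from "icngffpgamyc": after the first operation, "ngffpgamyc"; after the second, "gzyyiztfrv".
(Check on "enmbzdovifclic": → "mbzdovifclic" → "fuswhobyvebv" ✓)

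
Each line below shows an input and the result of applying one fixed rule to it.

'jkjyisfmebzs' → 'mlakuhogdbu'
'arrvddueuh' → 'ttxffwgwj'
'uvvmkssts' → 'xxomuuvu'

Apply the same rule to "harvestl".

ctxguvn

The pattern: delete the first character, then shift every letter 2 places forward in the alphabet (wrapping around).
Applying both steps to "harvestl": "arvestl", then "ctxguvn".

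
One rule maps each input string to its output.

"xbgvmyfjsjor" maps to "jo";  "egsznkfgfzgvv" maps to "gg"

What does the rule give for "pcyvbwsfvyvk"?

fv

The transformation: keep one character in every 3, starting at position 2 (positions 2nd, 5th, 8th, ...), then delete the first 2 characters.
For "pcyvbwsfvyvk", step one produces "cbfv"; step two turns that into "fv".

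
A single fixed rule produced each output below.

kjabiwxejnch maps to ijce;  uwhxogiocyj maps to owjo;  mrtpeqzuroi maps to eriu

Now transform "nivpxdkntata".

In each case the input is transformed by: keep one character in every 3, starting at position 2 (positions 2nd, 5th, 8th, ...), then swap each adjacent pair of characters (1↔2, 3↔4, ...).
Doing the same to "nivpxdkntata": "xitn".

xitn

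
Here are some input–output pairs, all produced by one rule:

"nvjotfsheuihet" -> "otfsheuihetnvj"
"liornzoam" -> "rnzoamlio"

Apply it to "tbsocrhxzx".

In each case the input is transformed by: move the first 3 characters to the end (rotate left by 3).
Applying that to "tbsocrhxzx" gives "ocrhxzxtbs".

ocrhxzxtbs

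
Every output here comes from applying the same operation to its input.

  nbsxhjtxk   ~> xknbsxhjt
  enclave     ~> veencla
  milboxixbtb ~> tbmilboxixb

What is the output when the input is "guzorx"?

rxguzo

In each case the input is transformed by: move the last 2 characters to the front (rotate right by 2).
On "guzorx" that produces "rxguzo".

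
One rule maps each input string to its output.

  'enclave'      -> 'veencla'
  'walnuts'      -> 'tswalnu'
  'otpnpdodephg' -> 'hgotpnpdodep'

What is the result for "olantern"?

The rule is to move the last 2 characters to the front (rotate right by 2).
Applying that to "olantern" gives "rnolante".

rnolante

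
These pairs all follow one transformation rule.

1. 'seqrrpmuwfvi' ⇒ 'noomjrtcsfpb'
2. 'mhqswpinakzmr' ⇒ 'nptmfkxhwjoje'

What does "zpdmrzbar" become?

ajowyxowm

Each output is the input with this applied: move the first 2 characters to the end (rotate left by 2), then shift every letter 3 places backward in the alphabet (wrapping around).
On "zpdmrzbar": the first step gives "dmrzbarzp", and the second then gives "ajowyxowm".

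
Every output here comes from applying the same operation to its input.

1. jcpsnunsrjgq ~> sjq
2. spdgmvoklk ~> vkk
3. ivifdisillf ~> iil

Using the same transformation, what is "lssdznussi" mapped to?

nsi

What's happening: keep every other character starting from the second (positions 2nd, 4th, 6th, ...), then keep only the last 3 characters.
On "lssdznussi": the first step gives "sdnsi", and the second then gives "nsi".
(Check on "ivifdisillf": → "vfiil" → "iil" ✓)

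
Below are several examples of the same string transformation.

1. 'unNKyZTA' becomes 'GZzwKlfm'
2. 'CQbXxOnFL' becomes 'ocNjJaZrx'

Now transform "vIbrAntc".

Looking at the pairs, the operation is to flip the case of every letter, then shift every letter 12 places forward in the alphabet (wrapping around).
Applying both steps to "vIbrAntc": "ViBRaNTC", then "HuNDmZFO".

HuNDmZFO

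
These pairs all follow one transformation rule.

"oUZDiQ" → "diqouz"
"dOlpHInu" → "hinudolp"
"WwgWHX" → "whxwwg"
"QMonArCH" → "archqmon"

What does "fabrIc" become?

In each case the input is transformed by: swap the front and back halves of the string, then convert every letter to lowercase.
"fabrIc" → "ricfab".

ricfab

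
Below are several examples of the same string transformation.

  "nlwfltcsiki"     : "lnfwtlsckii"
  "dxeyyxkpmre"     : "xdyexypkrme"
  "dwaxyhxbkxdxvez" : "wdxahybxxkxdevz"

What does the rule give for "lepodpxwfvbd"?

The transformation: swap each adjacent pair of characters (1↔2, 3↔4, ...).
Doing the same to "lepodpxwfvbd": "eloppdwxvfdb".

eloppdwxvfdb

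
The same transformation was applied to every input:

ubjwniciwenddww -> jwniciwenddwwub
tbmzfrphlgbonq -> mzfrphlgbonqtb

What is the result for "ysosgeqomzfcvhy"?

osgeqomzfcvhyys

Each output is the input with this applied: move the first 2 characters to the end (rotate left by 2).
Applying that to "ysosgeqomzfcvhy" gives "osgeqomzfcvhyys".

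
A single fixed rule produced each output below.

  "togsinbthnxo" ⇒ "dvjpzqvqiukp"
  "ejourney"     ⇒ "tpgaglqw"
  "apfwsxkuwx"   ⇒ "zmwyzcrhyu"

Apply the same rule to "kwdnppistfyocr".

uvhaqetmyfprrk

Looking at the pairs, the operation is to swap the front and back halves of the string, then shift every letter 2 places forward in the alphabet (wrapping around).
Starting from "kwdnppistfyocr": after the first operation, "stfyocrkwdnppi"; after the second, "uvhaqetmyfprrk".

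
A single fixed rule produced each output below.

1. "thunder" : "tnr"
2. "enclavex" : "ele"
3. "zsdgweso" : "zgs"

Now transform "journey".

jry

Looking at the pairs, the operation is to keep one character in every 3, starting at position 1 (positions 1st, 4th, 7th, ...).
On "journey" that produces "jry".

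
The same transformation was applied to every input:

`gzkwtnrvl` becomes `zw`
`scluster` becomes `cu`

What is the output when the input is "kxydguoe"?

xd

Each output is the input with this applied: keep every other character starting from the second (positions 2nd, 4th, 6th, ...), then delete the last 2 characters.
Working it through for "kxydguoe": intermediate "xdue", final "xd".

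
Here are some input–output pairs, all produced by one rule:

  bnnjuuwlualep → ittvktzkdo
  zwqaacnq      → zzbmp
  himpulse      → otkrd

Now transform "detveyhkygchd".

Each output is the input with this applied: shift every letter 1 place backward in the alphabet (wrapping around), then delete the first 3 characters.
Starting from "detveyhkygchd": after the first operation, "cdsudxgjxfbgc"; after the second, "udxgjxfbgc".

udxgjxfbgc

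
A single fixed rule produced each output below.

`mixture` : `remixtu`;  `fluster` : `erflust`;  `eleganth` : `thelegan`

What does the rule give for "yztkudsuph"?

phyztkudsu

What's happening: move the last 2 characters to the front (rotate right by 2).
"yztkudsuph" → "phyztkudsu".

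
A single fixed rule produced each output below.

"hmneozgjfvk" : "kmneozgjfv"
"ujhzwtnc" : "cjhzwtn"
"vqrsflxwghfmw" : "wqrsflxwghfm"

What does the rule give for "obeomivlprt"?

tbeomivlpr

Rule — delete the first character, then move the last character to the front.
Working it through for "obeomivlprt": intermediate "beomivlprt", final "tbeomivlpr".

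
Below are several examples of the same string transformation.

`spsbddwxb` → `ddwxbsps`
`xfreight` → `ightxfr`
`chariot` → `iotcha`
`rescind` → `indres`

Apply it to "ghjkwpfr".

wpfrghj

The pattern: move the first 3 characters to the end (rotate left by 3), then delete the first character.
Starting from "ghjkwpfr": after the first operation, "kwpfrghj"; after the second, "wpfrghj".
(Check on "xfreight": → "eightxfr" → "ightxfr" ✓)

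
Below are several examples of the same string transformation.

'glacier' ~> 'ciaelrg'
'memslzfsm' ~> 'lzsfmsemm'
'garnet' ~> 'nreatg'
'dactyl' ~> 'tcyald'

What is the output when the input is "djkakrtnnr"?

The pattern: take characters alternately from the front and the back (1st, last, 2nd, 2nd-last, ...), then reverse the string.
Starting from "djkakrtnnr": after the first operation, "drjnknatkr"; after the second, "rktanknjrd".

rktanknjrd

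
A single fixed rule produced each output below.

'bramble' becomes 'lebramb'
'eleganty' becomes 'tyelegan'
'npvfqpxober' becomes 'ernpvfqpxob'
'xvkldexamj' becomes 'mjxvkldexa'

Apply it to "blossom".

ombloss

In each case the input is transformed by: move the last 2 characters to the front (rotate right by 2).
Applying that to "blossom" gives "ombloss".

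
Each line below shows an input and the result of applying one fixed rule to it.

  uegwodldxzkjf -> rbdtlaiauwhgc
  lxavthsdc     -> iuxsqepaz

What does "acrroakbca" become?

xzoolxhyzx

Looking at the pairs, the operation is to shift every letter 3 places backward in the alphabet (wrapping around).
"acrroakbca" → "xzoolxhyzx".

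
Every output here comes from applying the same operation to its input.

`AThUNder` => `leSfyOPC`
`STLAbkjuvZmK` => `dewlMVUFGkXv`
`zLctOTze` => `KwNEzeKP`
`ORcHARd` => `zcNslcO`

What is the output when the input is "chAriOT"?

NSlCTze

Looking at the pairs, the operation is to flip the case of every letter, then shift every letter 11 places forward in the alphabet (wrapping around).
"chAriOT" → "CHaRIot" → "NSlCTze".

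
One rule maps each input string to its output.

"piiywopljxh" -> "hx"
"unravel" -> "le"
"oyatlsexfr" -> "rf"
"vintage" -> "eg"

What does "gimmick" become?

The rule is to reverse the string, then keep only the first 2 characters.
On "gimmick": the first step gives "kcimmig", and the second then gives "kc".

kc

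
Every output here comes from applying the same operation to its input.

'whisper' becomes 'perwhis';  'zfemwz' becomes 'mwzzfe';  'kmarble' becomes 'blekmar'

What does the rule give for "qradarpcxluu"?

Rule — move the last 3 characters to the front (rotate right by 3).
"qradarpcxluu" → "luuqradarpcx".

luuqradarpcx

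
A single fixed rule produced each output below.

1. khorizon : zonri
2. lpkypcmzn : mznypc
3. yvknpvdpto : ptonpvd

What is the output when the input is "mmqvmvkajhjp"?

Looking at the pairs, the operation is to delete the first 3 characters, then move the last 3 characters to the front (rotate right by 3).
Applying both steps to "mmqvmvkajhjp": "vmvkajhjp", then "hjpvmvkaj".

hjpvmvkaj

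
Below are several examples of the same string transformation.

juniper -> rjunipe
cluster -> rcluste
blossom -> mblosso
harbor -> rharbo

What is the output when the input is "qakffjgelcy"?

yqakffjgelc

Rule — move the last character to the front.
On "qakffjgelcy" that produces "yqakffjgelc".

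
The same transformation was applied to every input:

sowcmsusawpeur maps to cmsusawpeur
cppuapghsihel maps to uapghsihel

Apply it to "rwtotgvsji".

Each output is the input with this applied: delete the first 3 characters.
So "rwtotgvsji" becomes "otgvsji".

otgvsji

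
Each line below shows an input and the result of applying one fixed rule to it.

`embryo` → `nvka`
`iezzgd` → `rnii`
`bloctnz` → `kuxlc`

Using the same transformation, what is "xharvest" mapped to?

gqjaen

Looking at the pairs, the operation is to delete the last 2 characters, then shift every letter 9 places forward in the alphabet (wrapping around).
"xharvest" → "xharve" → "gqjaen".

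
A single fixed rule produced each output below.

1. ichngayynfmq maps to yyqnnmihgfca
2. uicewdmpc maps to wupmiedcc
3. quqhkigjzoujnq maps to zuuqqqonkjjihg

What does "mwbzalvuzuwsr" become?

Rule — sort the characters into reverse alphabetical order.
On "mwbzalvuzuwsr" that produces "zzwwvuusrmlba".

zzwwvuusrmlba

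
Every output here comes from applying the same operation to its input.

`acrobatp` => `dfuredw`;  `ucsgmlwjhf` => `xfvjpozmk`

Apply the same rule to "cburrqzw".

fexuutc

Rule — delete the last character, then shift every letter 3 places forward in the alphabet (wrapping around).
Applying both steps to "cburrqzw": "cburrqz", then "fexuutc".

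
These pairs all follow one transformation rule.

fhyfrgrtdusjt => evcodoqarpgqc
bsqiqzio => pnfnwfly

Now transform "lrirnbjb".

The pattern: move the first character to the end, then shift every letter 3 places backward in the alphabet (wrapping around).
Starting from "lrirnbjb": after the first operation, "rirnbjbl"; after the second, "ofokygyi".

ofokygyi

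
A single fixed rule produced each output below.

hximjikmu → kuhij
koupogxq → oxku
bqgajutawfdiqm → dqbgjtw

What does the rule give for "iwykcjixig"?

iiiyc

What's happening: keep every other character starting from the first (positions 1st, 3rd, 5th, ...), then move the last 2 characters to the front (rotate right by 2).
Starting from "iwykcjixig": after the first operation, "iycii"; after the second, "iiiyc".
(Check on "koupogxq": → "kuox" → "oxku" ✓)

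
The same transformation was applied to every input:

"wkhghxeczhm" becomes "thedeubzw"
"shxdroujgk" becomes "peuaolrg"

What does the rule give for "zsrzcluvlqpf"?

wpowzirsin

The transformation: delete the last 2 characters, then shift every letter 3 places backward in the alphabet (wrapping around).
Doing the same to "zsrzcluvlqpf": "wpowzirsin".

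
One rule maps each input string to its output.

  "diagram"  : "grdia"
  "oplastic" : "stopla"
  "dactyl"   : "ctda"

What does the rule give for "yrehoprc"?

opyreh

The transformation: delete the last 2 characters, then move the last 2 characters to the front (rotate right by 2).
Applying both steps to "yrehoprc": "yrehop", then "opyreh".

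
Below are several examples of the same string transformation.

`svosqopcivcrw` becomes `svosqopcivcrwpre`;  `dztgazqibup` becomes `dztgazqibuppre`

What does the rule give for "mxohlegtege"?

mxohlegtegepre

The pattern: append "pre".
Doing the same to "mxohlegtege": "mxohlegtegepre".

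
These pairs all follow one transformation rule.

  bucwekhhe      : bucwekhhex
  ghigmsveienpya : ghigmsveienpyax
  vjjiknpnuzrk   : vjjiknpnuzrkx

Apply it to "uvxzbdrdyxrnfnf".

The transformation: append "x".
Applying that to "uvxzbdrdyxrnfnf" gives "uvxzbdrdyxrnfnfx".

uvxzbdrdyxrnfnfx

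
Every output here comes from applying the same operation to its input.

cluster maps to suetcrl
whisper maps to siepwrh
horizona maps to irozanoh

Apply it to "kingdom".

gnodkmi

Each output is the input with this applied: move the first 2 characters to the end (rotate left by 2), then swap each adjacent pair of characters (1↔2, 3↔4, ...).
Working it through for "kingdom": intermediate "ngdomki", final "gnodkmi".
(Check on "cluster": → "ustercl" → "suetcrl" ✓)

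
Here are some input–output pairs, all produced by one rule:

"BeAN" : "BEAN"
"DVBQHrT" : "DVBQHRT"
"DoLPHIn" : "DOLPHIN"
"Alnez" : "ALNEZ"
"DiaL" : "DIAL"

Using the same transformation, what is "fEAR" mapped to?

The rule is to convert every letter to uppercase.
On "fEAR" that produces "FEAR".

FEAR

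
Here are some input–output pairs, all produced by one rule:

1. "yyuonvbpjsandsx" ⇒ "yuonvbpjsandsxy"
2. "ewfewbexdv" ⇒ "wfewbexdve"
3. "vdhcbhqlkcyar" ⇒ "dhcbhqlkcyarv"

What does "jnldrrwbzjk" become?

In each case the input is transformed by: move the first character to the end.
For "jnldrrwbzjk" the result is "nldrrwbzjkj".

nldrrwbzjkj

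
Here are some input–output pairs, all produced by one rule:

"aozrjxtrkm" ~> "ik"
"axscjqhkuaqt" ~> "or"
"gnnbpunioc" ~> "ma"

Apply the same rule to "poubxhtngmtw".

ru

Looking at the pairs, the operation is to shift every letter 2 places backward in the alphabet (wrapping around), then keep only the last 2 characters.
For "poubxhtngmtw", step one produces "nmszvfrlekru"; step two turns that into "ru".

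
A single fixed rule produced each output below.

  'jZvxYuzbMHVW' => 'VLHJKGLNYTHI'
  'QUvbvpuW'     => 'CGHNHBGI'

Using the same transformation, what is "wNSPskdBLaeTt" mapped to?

In each case the input is transformed by: shift every letter 12 places forward in the alphabet (wrapping around), then convert every letter to uppercase.
On "wNSPskdBLaeTt": the first step gives "iZEBewpNXmqFf", and the second then gives "IZEBEWPNXMQFF".

IZEBEWPNXMQFF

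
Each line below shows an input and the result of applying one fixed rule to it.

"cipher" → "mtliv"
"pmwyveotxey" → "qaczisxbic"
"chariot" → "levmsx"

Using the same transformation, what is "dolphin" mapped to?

sptlmr

Rule — delete the first character, then shift every letter 4 places forward in the alphabet (wrapping around).
Doing the same to "dolphin": "sptlmr".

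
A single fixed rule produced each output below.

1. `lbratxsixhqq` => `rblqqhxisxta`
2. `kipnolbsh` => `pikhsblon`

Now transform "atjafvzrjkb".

Looking at the pairs, the operation is to move the first 3 characters to the end (rotate left by 3), then reverse the string.
On "atjafvzrjkb": the first step gives "afvzrjkbatj", and the second then gives "jtabkjrzvfa".

jtabkjrzvfa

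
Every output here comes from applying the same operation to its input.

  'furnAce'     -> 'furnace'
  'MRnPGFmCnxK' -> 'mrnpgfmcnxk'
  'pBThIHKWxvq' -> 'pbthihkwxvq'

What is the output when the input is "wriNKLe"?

wrinkle

The transformation: convert every letter to lowercase.
"wriNKLe" → "wrinkle".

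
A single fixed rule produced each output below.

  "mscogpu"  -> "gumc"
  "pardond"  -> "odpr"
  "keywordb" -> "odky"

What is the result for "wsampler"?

pewa

The rule is to keep every other character starting from the first (positions 1st, 3rd, 5th, ...), then swap the front and back halves of the string.
"wsampler" → "wape" → "pewa".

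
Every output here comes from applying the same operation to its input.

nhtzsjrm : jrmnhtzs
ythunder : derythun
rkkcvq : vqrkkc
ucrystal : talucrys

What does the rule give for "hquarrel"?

The rule is to swap the front and back halves of the string, then move the first character to the end.
"hquarrel" → "rrelhqua" → "relhquar".

relhquar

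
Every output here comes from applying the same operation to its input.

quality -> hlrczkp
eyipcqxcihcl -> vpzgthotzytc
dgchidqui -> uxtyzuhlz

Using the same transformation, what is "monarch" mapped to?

dferity

The transformation: shift every letter 9 places backward in the alphabet (wrapping around).
"monarch" → "dferity".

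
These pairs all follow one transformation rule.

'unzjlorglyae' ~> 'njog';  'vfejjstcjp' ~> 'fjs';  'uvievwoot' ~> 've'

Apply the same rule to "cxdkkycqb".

xk

The rule is to keep every other character starting from the second (positions 2nd, 4th, 6th, ...), then delete the last 2 characters.
So "cxdkkycqb" becomes "xk".
(Check on "uvievwoot": → "vewo" → "ve" ✓)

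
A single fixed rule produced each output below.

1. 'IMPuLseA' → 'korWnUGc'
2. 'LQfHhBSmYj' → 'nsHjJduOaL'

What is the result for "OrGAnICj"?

What's happening: shift every letter 2 places forward in the alphabet (wrapping around), then flip the case of every letter.
For "OrGAnICj", step one produces "QtICpKEl"; step two turns that into "qTicPkeL".

qTicPkeL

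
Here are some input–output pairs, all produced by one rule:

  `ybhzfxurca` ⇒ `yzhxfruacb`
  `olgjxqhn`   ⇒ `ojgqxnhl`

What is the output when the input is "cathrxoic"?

chtxrioca

The pattern: swap each adjacent pair of characters (1↔2, 3↔4, ...), then move the first character to the end.
Applying both steps to "cathrxoic": "achtxrioc", then "chtxrioca".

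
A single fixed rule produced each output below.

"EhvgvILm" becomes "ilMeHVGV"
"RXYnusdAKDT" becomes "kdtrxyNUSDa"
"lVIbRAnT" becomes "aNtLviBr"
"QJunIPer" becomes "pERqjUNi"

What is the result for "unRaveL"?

Looking at the pairs, the operation is to flip the case of every letter, then move the last 3 characters to the front (rotate right by 3).
Applying that to "unRaveL" gives "VElUNrA".
(Check on "EhvgvILm": → "eHVGVilM" → "ilMeHVGV" ✓)

VElUNrA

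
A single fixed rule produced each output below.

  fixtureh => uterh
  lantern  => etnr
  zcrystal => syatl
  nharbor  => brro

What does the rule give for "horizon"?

zino

In each case the input is transformed by: delete the first 3 characters, then swap each adjacent pair of characters (1↔2, 3↔4, ...).
"horizon" → "izon" → "zino".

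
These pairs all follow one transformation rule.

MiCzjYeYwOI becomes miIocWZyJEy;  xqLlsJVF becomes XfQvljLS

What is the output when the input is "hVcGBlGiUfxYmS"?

The transformation: flip the case of every letter, then take characters alternately from the front and the back (1st, last, 2nd, 2nd-last, ...).
Applying both steps to "hVcGBlGiUfxYmS": "HvCgbLgIuFXyMs", then "HsvMCygXbFLugI".

HsvMCygXbFLugI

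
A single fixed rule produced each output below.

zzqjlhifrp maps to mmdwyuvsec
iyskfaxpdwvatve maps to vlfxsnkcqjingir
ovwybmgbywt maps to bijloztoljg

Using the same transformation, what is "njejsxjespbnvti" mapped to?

awrwfkwrfcoaigv

Looking at the pairs, the operation is to shift every letter 13 places forward in the alphabet (wrapping around) — i.e. ROT13.
On "njejsxjespbnvti" that produces "awrwfkwrfcoaigv".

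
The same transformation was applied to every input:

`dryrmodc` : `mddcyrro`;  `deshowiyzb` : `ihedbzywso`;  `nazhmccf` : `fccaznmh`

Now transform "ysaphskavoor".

ookhaayvssrp

In each case the input is transformed by: sort the characters into reverse alphabetical order, then swap the front and back halves of the string.
"ysaphskavoor" → "yvssrpookhaa" → "ookhaayvssrp".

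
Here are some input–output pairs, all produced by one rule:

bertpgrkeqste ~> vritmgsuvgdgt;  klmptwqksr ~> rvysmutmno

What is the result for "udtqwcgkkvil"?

syeimmxknwfv

In each case the input is transformed by: move the first 3 characters to the end (rotate left by 3), then shift every letter 2 places forward in the alphabet (wrapping around).
Doing the same to "udtqwcgkkvil": "syeimmxknwfv".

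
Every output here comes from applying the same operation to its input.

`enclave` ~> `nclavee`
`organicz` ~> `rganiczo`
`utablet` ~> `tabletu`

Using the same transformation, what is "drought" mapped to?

roughtd

The transformation: move the first character to the end.
"drought" → "roughtd".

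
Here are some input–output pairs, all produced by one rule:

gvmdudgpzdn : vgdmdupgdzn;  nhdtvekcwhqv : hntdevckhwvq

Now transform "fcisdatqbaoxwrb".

cfsiadqtabxorwb

Looking at the pairs, the operation is to swap each adjacent pair of characters (1↔2, 3↔4, ...).
For "fcisdatqbaoxwrb" the result is "cfsiadqtabxorwb".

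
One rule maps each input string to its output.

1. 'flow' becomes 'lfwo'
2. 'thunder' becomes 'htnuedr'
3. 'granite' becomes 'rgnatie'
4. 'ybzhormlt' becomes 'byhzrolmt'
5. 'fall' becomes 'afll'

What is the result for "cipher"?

ichpre

Rule — swap each adjacent pair of characters (1↔2, 3↔4, ...).
"cipher" → "ichpre".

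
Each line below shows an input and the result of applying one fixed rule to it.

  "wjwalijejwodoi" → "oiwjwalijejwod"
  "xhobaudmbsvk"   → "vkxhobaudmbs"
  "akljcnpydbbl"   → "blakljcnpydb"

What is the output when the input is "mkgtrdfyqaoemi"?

mimkgtrdfyqaoe

The transformation: move the last 2 characters to the front (rotate right by 2).
On "mkgtrdfyqaoemi" that produces "mimkgtrdfyqaoe".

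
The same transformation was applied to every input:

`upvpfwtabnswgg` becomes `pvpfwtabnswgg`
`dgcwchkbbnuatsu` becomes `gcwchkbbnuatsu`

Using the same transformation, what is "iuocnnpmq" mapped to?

uocnnpmq

Rule — delete the first character.
"iuocnnpmq" → "uocnnpmq".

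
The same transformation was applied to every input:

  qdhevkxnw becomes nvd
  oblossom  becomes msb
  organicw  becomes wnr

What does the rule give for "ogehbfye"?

Rule — keep one character in every 3, starting at position 2 (positions 2nd, 5th, 8th, ...), then reverse the string.
For "ogehbfye", step one produces "gbe"; step two turns that into "ebg".
(Check on "organicw": → "rnw" → "wnr" ✓)

ebg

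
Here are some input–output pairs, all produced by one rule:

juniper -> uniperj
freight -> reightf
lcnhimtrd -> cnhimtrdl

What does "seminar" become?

eminars

Looking at the pairs, the operation is to move the first character to the end.
So "seminar" becomes "eminars".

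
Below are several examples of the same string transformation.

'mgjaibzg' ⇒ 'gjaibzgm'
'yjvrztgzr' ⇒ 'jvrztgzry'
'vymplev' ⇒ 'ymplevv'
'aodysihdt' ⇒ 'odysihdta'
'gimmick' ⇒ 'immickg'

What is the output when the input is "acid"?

The transformation: move the first character to the end.
For "acid" the result is "cida".

cida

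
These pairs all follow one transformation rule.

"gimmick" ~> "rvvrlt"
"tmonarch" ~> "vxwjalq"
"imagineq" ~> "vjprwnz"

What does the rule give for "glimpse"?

urvybn

The transformation: delete the first character, then shift every letter 9 places forward in the alphabet (wrapping around).
On "glimpse": the first step gives "limpse", and the second then gives "urvybn".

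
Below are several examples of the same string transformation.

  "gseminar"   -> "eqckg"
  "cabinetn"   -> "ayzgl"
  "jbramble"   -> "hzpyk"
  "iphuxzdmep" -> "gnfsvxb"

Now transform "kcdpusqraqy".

Each output is the input with this applied: shift every letter 2 places backward in the alphabet (wrapping around), then delete the last 3 characters.
For "kcdpusqraqy", step one produces "iabnsqopyow"; step two turns that into "iabnsqop".

iabnsqop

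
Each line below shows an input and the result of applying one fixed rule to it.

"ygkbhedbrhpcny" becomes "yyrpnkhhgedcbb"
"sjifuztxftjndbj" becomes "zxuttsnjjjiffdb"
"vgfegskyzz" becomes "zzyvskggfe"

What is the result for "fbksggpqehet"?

tsqpkhggfeeb

What's happening: sort the characters into reverse alphabetical order.
Applying that to "fbksggpqehet" gives "tsqpkhggfeeb".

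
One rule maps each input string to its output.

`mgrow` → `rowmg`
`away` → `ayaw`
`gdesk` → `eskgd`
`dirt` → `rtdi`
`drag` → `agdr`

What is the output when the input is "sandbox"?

ndboxsa

The rule is to move the first 2 characters to the end (rotate left by 2).
Applying that to "sandbox" gives "ndboxsa".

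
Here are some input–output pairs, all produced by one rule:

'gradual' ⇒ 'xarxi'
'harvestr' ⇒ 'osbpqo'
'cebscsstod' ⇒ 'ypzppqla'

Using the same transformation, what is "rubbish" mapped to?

yyfpe

The pattern: shift every letter 3 places backward in the alphabet (wrapping around), then delete the first 2 characters.
"rubbish" → "oryyfpe" → "yyfpe".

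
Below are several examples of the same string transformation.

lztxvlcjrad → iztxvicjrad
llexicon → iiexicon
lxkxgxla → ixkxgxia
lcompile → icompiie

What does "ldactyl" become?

idactyi

In each case the input is transformed by: replace every "l" with "i".
For "ldactyl" the result is "idactyi".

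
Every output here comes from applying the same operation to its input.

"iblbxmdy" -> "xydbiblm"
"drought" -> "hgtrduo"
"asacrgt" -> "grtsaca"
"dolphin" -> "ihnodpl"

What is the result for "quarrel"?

erluqra

Rule — swap each adjacent pair of characters (1↔2, 3↔4, ...), then move the last 3 characters to the front (rotate right by 3).
For "quarrel", step one produces "uqraerl"; step two turns that into "erluqra".
(Check on "asacrgt": → "sacagrt" → "grtsaca" ✓)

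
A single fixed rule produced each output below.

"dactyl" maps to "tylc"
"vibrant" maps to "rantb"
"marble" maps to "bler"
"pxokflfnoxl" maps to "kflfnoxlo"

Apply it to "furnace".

nacer

The pattern: delete the first 2 characters, then move the first character to the end.
Working it through for "furnace": intermediate "rnace", final "nacer".
(Check on "marble": → "rble" → "bler" ✓)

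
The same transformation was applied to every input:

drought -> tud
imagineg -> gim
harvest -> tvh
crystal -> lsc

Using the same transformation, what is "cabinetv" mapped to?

vna

Rule — reverse the string, then keep one character in every 3, starting at position 1 (positions 1st, 4th, 7th, ...).
For "cabinetv", step one produces "vtenibac"; step two turns that into "vna".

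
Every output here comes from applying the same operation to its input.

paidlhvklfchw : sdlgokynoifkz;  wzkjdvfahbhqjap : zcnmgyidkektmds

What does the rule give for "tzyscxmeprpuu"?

wcbvfaphsusxx

The pattern: shift every letter 3 places forward in the alphabet (wrapping around).
On "tzyscxmeprpuu" that produces "wcbvfaphsusxx".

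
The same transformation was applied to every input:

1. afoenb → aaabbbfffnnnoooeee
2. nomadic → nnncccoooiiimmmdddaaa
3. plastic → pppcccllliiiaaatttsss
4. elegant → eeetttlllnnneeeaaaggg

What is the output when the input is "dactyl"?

In each case the input is transformed by: take characters alternately from the front and the back (1st, last, 2nd, 2nd-last, ...), then repeat every character 3 times.
Applying that to "dactyl" gives "dddlllaaayyycccttt".

dddlllaaayyycccttt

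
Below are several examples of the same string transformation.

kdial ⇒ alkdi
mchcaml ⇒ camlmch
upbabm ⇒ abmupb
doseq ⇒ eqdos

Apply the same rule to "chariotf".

riotfcha

The transformation: move the first 3 characters to the end (rotate left by 3).
Doing the same to "chariotf": "riotfcha".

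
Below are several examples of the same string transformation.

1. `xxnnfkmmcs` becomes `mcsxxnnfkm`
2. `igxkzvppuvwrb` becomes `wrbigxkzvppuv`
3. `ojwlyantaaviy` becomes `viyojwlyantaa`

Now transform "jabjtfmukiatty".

ttyjabjtfmukia

Looking at the pairs, the operation is to move the last 3 characters to the front (rotate right by 3).
Doing the same to "jabjtfmukiatty": "ttyjabjtfmukia".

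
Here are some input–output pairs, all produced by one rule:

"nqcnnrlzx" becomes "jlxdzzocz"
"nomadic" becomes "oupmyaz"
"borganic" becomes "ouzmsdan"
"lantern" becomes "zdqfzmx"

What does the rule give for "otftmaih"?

tumyfrfa

Each output is the input with this applied: reverse the string, then shift every letter 12 places forward in the alphabet (wrapping around).
Applying that to "otftmaih" gives "tumyfrfa".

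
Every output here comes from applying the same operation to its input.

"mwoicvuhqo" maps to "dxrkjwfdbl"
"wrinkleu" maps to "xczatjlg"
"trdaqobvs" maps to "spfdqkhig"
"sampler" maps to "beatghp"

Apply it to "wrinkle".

xczatlg

In each case the input is transformed by: shift every letter 11 places backward in the alphabet (wrapping around), then move the first 2 characters to the end (rotate left by 2).
Starting from "wrinkle": after the first operation, "lgxczat"; after the second, "xczatlg".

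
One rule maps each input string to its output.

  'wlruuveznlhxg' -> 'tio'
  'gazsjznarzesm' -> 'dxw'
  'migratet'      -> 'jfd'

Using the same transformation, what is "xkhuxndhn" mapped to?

The transformation: shift every letter 3 places backward in the alphabet (wrapping around), then keep only the first 3 characters.
"xkhuxndhn" → "uherukaek" → "uhe".

uhe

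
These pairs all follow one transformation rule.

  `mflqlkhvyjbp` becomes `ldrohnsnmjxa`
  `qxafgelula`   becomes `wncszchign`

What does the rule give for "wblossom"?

Each output is the input with this applied: shift every letter 2 places forward in the alphabet (wrapping around), then move the last 3 characters to the front (rotate right by 3).
On "wblossom": the first step gives "ydnquuqo", and the second then gives "uqoydnqu".

uqoydnqu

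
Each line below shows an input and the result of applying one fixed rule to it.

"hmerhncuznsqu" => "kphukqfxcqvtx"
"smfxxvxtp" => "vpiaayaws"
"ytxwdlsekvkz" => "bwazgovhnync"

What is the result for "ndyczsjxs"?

qgbfcvmav

In each case the input is transformed by: shift every letter 3 places forward in the alphabet (wrapping around).
"ndyczsjxs" → "qgbfcvmav".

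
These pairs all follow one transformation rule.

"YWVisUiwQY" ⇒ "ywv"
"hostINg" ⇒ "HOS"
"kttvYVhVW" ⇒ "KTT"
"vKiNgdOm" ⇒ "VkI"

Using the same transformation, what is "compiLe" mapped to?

Rule — flip the case of every letter, then keep only the first 3 characters.
Working it through for "compiLe": intermediate "COMPIlE", final "COM".
(Check on "YWVisUiwQY": → "ywvISuIWqy" → "ywv" ✓)

COM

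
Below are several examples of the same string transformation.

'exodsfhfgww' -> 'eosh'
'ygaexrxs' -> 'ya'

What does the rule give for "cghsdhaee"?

The pattern: keep every other character starting from the first (positions 1st, 3rd, 5th, ...), then delete the last 2 characters.
Applying both steps to "cghsdhaee": "chdae", then "chd".

chd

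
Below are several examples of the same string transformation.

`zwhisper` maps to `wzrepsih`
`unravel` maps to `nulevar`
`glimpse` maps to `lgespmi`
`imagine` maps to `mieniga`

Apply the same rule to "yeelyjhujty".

The rule is to reverse the string, then move the last 2 characters to the front (rotate right by 2).
Starting from "yeelyjhujty": after the first operation, "ytjuhjyleey"; after the second, "eyytjuhjyle".
(Check on "imagine": → "enigami" → "mieniga" ✓)

eyytjuhjyle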